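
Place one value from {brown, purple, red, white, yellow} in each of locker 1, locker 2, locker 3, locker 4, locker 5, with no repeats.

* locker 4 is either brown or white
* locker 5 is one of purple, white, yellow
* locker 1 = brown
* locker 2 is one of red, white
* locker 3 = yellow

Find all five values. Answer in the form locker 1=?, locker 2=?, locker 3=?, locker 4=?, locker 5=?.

locker 1 has just one choice, so locker 1 = brown. Eliminate brown elsewhere: locker 4.
locker 3's domain is down to {yellow}, so locker 3 = yellow. Eliminate yellow elsewhere: locker 5.
locker 4's domain is down to {white}, so locker 4 = white. Strike white from locker 2, locker 5.
That leaves locker 5 = purple.
locker 2 must be red (only option left).

locker 1=brown, locker 2=red, locker 3=yellow, locker 4=white, locker 5=purple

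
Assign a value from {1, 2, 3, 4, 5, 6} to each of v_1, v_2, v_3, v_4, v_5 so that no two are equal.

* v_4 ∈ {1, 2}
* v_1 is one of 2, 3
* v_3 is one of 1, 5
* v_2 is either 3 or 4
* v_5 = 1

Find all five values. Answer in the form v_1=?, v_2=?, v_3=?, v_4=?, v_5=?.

v_5's domain is down to {1}, so v_5 = 1. So v_3, v_4 can't be 1.
v_3 must be 5 (only option left).
v_4 has just one choice, so v_4 = 2. Eliminate 2 elsewhere: v_1.
v_1's domain is down to {3}, so v_1 = 3. Strike 3 from v_2.
v_2's domain is down to {4}, so v_2 = 4.

v_1=3, v_2=4, v_3=5, v_4=2, v_5=1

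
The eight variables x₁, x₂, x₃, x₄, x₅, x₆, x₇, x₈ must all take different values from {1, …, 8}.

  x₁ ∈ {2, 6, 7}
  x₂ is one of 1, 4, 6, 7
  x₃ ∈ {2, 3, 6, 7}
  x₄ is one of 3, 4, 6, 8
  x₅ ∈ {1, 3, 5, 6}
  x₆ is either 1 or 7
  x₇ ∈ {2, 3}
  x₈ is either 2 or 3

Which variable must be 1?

Among the 8 variables, 5 fits only x₅ (and all 8 values in {1, 2, 3, 4, 5, 6, 7, 8} must be used), so x₅ = 5.
The 7 still-open variables draw from only 7 values {1, 2, 3, 4, 6, 7, 8}, so each is used; only x₄ can be 8, hence x₄ = 8.
Among the 6 still-open variables, 4 fits only x₂ (and all 6 values in {1, 2, 3, 4, 6, 7} must be used), so x₂ = 4.
Among the 5 still-open variables, 1 fits only x₆ (and all 5 values in {1, 2, 3, 6, 7} must be used), so x₆ = 1.

x₆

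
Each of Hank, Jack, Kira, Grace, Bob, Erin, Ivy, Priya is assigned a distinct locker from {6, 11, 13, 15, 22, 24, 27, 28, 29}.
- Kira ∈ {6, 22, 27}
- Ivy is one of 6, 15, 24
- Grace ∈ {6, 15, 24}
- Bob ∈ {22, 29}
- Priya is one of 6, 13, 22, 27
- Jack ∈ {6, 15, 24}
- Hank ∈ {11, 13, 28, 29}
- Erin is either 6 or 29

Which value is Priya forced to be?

13

Jack, Grace, Ivy share exactly the 3 values {6, 15, 24}; by pigeonhole those values go to them, so strike 6, 15, 24 from Kira, Erin, Priya.
Erin's domain is down to {29}, so Erin = 29. Strike 29 from Hank, Bob.
Bob has just one choice, so Bob = 22. Eliminate 22 elsewhere: Kira, Priya.
Kira has just one choice, so Kira = 27. Remove 27 from Priya.
So Priya = 13.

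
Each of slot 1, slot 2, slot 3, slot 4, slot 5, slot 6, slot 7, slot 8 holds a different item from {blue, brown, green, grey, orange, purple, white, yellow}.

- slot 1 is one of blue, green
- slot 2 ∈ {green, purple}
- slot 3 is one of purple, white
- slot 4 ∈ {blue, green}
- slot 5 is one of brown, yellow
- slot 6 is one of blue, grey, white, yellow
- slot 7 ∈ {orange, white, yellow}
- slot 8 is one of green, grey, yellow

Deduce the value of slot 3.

The 8 variables together cover exactly {blue, brown, green, grey, orange, purple, white, yellow} — 8 values for 8 variables — and brown appears only in slot 5's list, so slot 5 = brown.
Among the 7 still-open variables, orange fits only slot 7 (and all 7 values in {blue, green, grey, orange, purple, white, yellow} must be used), so slot 7 = orange.
slot 1 and slot 4 share exactly the 2 values {blue, green}; by pigeonhole those values go to them, so strike blue, green from slot 2, slot 6, slot 8.
slot 2 must be purple (only option left). Eliminate purple elsewhere: slot 3.
So slot 3 = white.

white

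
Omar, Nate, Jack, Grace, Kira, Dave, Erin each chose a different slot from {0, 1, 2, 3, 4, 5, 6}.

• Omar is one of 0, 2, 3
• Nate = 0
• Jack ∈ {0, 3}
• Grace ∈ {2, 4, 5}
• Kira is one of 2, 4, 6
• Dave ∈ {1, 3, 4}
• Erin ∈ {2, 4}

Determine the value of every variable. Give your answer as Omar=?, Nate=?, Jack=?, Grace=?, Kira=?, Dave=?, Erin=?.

Nate has just one choice, so Nate = 0. So Omar, Jack can't be 0.
Jack's domain is down to {3}, so Jack = 3. So Omar, Dave can't be 3.
Omar has just one choice, so Omar = 2. Remove 2 from Grace, Kira, Erin.
Erin's domain is down to {4}, so Erin = 4. Remove 4 from Grace, Kira, Dave.
That leaves Grace = 5.
Kira must be 6 (only option left).
That leaves Dave = 1.

Omar=2, Nate=0, Jack=3, Grace=5, Kira=6, Dave=1, Erin=4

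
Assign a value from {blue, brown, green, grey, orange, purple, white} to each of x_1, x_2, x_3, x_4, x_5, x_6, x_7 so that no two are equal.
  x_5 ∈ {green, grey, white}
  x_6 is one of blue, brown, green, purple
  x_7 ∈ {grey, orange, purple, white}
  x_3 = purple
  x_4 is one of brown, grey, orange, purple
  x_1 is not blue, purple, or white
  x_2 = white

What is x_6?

x_2's domain is down to {white}, so x_2 = white. Eliminate white elsewhere: x_5, x_7.
x_3 has just one choice, so x_3 = purple. Eliminate purple elsewhere: x_4, x_6, x_7.
Among the 5 still-open variables, blue fits only x_6 (and all 5 values in {blue, brown, green, grey, orange} must be used), so x_6 = blue.

blue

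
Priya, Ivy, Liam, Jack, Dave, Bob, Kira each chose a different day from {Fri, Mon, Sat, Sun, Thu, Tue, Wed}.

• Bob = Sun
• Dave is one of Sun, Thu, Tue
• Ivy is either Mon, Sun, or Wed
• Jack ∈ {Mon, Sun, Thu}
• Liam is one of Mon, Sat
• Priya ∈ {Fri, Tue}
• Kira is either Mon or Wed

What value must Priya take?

Bob must be Sun (only option left). Eliminate Sun elsewhere: Ivy, Jack, Dave.
Among the 6 still-open variables, Fri fits only Priya (and all 6 values in {Fri, Mon, Sat, Thu, Tue, Wed} must be used), so Priya = Fri.

Fri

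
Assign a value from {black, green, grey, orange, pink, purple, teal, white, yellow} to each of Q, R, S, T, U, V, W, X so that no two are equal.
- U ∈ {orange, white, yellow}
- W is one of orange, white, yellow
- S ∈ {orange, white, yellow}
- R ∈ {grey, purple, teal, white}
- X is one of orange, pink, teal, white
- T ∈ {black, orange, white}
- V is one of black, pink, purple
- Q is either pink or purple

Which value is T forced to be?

The 8 variables together cover exactly {black, grey, orange, pink, purple, teal, white, yellow} — 8 values for 8 variables — and grey appears only in R's list, so R = grey.
The 7 still-open variables together cover exactly {black, orange, pink, purple, teal, white, yellow} — 7 values for 7 variables — and teal appears only in X's list, so X = teal.
S, U, W share exactly the 3 values {orange, white, yellow}; by pigeonhole those values go to them, so strike orange, white, yellow from T.
So T = black.

black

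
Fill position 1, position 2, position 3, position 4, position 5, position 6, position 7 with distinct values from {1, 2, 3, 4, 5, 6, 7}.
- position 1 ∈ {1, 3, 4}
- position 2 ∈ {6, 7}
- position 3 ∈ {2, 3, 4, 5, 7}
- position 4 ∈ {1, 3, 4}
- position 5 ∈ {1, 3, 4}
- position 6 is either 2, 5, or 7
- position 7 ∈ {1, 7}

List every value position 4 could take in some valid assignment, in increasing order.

Among the 7 variables, 6 fits only position 2 (and all 7 values in {1, 2, 3, 4, 5, 6, 7} must be used), so position 2 = 6.
position 1, position 4, position 5 between them cover only {1, 3, 4} — a naked triple. Remove those values from position 3, position 7.
position 7 has just one choice, so position 7 = 7. Strike 7 from position 3, position 6.
No further eliminations apply; position 4 can still be any of 1, 3, 4.

1, 3, 4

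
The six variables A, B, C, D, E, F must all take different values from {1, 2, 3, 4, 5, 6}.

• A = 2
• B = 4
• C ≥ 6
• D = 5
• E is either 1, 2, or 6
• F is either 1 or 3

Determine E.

A has just one choice, so A = 2. So E can't be 2.
B must be 4 (only option left).
C's domain is down to {6}, so C = 6. Strike 6 from E.
So E = 1.

1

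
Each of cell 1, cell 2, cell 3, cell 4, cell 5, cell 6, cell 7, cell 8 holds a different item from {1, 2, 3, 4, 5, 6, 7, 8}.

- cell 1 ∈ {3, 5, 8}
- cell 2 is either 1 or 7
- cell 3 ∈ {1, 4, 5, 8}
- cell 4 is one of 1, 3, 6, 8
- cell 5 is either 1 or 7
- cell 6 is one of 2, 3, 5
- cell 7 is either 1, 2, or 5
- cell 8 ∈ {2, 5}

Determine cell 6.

The 8 variables together cover exactly {1, 2, 3, 4, 5, 6, 7, 8} — 8 values for 8 variables — and 4 appears only in cell 3's list, so cell 3 = 4.
Among the 7 still-open variables, 6 fits only cell 4 (and all 7 values in {1, 2, 3, 5, 6, 7, 8} must be used), so cell 4 = 6.
The 6 still-open variables draw from only 6 values {1, 2, 3, 5, 7, 8}, so each is used; only cell 1 can be 8, hence cell 1 = 8.
Among the 5 still-open variables, 3 fits only cell 6 (and all 5 values in {1, 2, 3, 5, 7} must be used), so cell 6 = 3.

3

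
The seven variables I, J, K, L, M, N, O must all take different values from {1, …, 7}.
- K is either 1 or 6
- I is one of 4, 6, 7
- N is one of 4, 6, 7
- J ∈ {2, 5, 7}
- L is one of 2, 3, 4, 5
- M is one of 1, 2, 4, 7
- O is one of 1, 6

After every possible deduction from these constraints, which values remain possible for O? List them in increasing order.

The 7 variables draw from only 7 values {1, 2, 3, 4, 5, 6, 7}, so each is used; only L can be 3, hence L = 3.
The 6 still-open variables together cover exactly {1, 2, 4, 5, 6, 7} — 6 values for 6 variables — and 5 appears only in J's list, so J = 5.
The 5 still-open variables draw from only 5 values {1, 2, 4, 6, 7}, so each is used; only M can be 2, hence M = 2.
The 2 variables K and O are confined to {1, 6}, which locks those values in; drop them from I, N.
No further eliminations apply; O can still be any of 1, 6.

1, 6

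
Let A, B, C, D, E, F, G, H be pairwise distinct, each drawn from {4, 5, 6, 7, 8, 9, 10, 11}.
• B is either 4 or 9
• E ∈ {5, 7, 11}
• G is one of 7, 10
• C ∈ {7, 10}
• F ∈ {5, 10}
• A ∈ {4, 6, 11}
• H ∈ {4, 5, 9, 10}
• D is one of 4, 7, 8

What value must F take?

5

The 8 variables together cover exactly {4, 5, 6, 7, 8, 9, 10, 11} — 8 values for 8 variables — and 6 appears only in A's list, so A = 6.
Among the 7 still-open variables, 8 fits only D (and all 7 values in {4, 5, 7, 8, 9, 10, 11} must be used), so D = 8.
The 6 still-open variables together cover exactly {4, 5, 7, 9, 10, 11} — 6 values for 6 variables — and 11 appears only in E's list, so E = 11.
C and G between them cover only {7, 10} — a naked pair. Remove those values from F, H.
So F = 5.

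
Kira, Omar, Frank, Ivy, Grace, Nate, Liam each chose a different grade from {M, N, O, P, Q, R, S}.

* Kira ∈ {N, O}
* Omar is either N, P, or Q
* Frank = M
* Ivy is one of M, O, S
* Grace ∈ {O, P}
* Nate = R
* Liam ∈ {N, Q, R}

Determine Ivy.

Frank has just one choice, so Frank = M. Remove M from Ivy.
Nate has just one choice, so Nate = R. Remove R from Liam.
Among the 5 still-open variables, S fits only Ivy (and all 5 values in {N, O, P, Q, S} must be used), so Ivy = S.

S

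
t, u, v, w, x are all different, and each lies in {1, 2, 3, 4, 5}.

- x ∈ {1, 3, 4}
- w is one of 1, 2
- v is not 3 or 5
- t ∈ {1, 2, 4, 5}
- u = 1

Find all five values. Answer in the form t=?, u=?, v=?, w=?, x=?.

t=5, u=1, v=4, w=2, x=3

u must be 1 (only option left). Remove 1 from t, v, w, x.
w must be 2 (only option left). Remove 2 from t, v.
v has just one choice, so v = 4. So t, x can't be 4.
That leaves x = 3.
t's domain is down to {5}, so t = 5.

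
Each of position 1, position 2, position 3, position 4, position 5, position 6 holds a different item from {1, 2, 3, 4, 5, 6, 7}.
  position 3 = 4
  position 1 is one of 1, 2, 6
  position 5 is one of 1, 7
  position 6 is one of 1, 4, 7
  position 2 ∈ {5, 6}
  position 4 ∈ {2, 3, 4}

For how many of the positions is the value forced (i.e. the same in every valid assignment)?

position 3 has just one choice, so position 3 = 4. Strike 4 from position 4, position 6.
position 5 and position 6 between them cover only {1, 7} — a naked pair. Remove those values from position 1.
Determined: position 3=4. The other positions each still have more than one consistent value. That makes 1.

1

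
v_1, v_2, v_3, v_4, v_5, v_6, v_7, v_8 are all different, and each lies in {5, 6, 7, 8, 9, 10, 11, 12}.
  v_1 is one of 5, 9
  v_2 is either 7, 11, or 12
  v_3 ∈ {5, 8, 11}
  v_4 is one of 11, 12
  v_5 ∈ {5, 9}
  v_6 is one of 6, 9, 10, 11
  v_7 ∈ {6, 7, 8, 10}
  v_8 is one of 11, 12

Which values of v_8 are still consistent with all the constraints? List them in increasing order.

11, 12

The 2 variables v_1 and v_5 are confined to {5, 9}, which locks those values in; drop them from v_3, v_6.
The 2 variables v_4 and v_8 are confined to {11, 12}, which locks those values in; drop them from v_2, v_3, v_6.
That leaves v_2 = 7. Remove 7 from v_7.
v_3's domain is down to {8}, so v_3 = 8. Eliminate 8 elsewhere: v_7.
No further eliminations apply; v_8 can still be any of 11, 12.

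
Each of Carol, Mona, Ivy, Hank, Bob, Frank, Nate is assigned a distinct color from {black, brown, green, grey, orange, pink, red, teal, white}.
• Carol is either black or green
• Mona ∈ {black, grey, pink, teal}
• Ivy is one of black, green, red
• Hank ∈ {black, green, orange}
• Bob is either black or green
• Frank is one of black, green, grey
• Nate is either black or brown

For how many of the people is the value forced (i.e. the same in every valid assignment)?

Carol and Bob share exactly the 2 values {black, green}; by pigeonhole those values go to them, so strike black, green from Mona, Ivy, Hank, Frank, Nate.
Ivy must be red (only option left).
Hank must be orange (only option left).
Frank must be grey (only option left). So Mona can't be grey.
Nate's domain is down to {brown}, so Nate = brown.
Determined: Ivy=red, Hank=orange, Frank=grey, Nate=brown. The other people each still have more than one consistent value. That makes 4.

4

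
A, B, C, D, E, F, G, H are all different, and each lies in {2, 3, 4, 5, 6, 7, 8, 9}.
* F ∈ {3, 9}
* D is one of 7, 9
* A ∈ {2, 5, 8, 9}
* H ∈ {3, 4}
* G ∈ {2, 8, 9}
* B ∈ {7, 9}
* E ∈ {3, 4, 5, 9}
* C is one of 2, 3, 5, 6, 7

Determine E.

5

Among the 8 variables, 6 fits only C (and all 8 values in {2, 3, 4, 5, 6, 7, 8, 9} must be used), so C = 6.
B and D between them cover only {7, 9} — a naked pair. Remove those values from A, E, F, G.
F has just one choice, so F = 3. Strike 3 from E, H.
H has just one choice, so H = 4. So E can't be 4.
So E = 5.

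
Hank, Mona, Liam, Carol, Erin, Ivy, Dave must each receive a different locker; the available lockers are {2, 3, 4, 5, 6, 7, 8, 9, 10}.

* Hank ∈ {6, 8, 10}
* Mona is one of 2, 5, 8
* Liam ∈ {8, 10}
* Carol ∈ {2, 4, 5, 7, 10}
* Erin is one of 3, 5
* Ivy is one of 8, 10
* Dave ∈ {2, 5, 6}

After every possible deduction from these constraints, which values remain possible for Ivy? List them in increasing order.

8, 10

The 2 variables Liam and Ivy are confined to {8, 10}, which locks those values in; drop them from Hank, Mona, Carol.
Hank has just one choice, so Hank = 6. So Dave can't be 6.
Mona and Dave share exactly the 2 values {2, 5}; by pigeonhole those values go to them, so strike 2, 5 from Carol, Erin.
Erin's domain is down to {3}, so Erin = 3.
No further eliminations apply; Ivy can still be any of 8, 10.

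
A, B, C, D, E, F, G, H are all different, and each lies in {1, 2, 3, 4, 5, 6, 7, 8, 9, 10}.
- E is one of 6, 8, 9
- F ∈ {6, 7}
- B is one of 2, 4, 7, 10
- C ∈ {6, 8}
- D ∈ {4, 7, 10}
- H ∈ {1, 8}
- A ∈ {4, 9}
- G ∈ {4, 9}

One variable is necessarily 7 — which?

The 8 variables together cover exactly {1, 2, 4, 6, 7, 8, 9, 10} — 8 values for 8 variables — and 1 appears only in H's list, so H = 1.
The 7 still-open variables draw from only 7 values {2, 4, 6, 7, 8, 9, 10}, so each is used; only B can be 2, hence B = 2.
The 6 still-open variables together cover exactly {4, 6, 7, 8, 9, 10} — 6 values for 6 variables — and 10 appears only in D's list, so D = 10.
The 5 still-open variables together cover exactly {4, 6, 7, 8, 9} — 5 values for 5 variables — and 7 appears only in F's list, so F = 7.

F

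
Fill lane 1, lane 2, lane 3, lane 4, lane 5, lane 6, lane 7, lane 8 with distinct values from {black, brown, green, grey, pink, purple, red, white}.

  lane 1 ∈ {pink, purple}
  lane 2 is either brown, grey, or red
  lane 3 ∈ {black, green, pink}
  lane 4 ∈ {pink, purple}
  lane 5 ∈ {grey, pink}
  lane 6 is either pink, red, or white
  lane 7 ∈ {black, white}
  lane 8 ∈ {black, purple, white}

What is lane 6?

red

The 8 variables draw from only 8 values {black, brown, green, grey, pink, purple, red, white}, so each is used; only lane 2 can be brown, hence lane 2 = brown.
The 7 still-open variables together cover exactly {black, green, grey, pink, purple, red, white} — 7 values for 7 variables — and green appears only in lane 3's list, so lane 3 = green.
Among the 6 still-open variables, grey fits only lane 5 (and all 6 values in {black, grey, pink, purple, red, white} must be used), so lane 5 = grey.
Among the 5 still-open variables, red fits only lane 6 (and all 5 values in {black, pink, purple, red, white} must be used), so lane 6 = red.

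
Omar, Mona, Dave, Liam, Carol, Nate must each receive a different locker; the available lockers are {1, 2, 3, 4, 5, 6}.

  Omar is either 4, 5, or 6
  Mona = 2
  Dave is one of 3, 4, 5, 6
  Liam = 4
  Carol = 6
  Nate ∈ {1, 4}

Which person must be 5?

Mona's domain is down to {2}, so Mona = 2.
Liam must be 4 (only option left). So Omar, Dave, Nate can't be 4.
That leaves Carol = 6. So Omar, Dave can't be 6.
So 5 goes to Omar.

Omar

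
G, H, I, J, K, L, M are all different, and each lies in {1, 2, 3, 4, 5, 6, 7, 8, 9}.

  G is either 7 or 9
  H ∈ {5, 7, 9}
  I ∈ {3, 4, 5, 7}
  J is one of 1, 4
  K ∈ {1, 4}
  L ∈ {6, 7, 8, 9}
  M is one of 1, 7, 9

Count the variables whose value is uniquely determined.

2

J and K between them cover only {1, 4} — a naked pair. Remove those values from I, M.
G and M share exactly the 2 values {7, 9}; by pigeonhole those values go to them, so strike 7, 9 from H, I, L.
H has just one choice, so H = 5. Remove 5 from I.
That leaves I = 3.
Determined: H=5, I=3. The other variables each still have more than one consistent value. That makes 2.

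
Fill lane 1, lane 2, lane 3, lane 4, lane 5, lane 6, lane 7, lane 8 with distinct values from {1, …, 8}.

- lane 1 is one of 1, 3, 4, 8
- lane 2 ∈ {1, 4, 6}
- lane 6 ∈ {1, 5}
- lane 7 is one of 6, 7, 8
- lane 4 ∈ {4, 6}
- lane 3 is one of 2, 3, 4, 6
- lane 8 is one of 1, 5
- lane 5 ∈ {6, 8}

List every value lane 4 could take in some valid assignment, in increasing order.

The 8 variables together cover exactly {1, 2, 3, 4, 5, 6, 7, 8} — 8 values for 8 variables — and 2 appears only in lane 3's list, so lane 3 = 2.
The 7 still-open variables together cover exactly {1, 3, 4, 5, 6, 7, 8} — 7 values for 7 variables — and 3 appears only in lane 1's list, so lane 1 = 3.
Among the 6 still-open variables, 7 fits only lane 7 (and all 6 values in {1, 4, 5, 6, 7, 8} must be used), so lane 7 = 7.
The 5 still-open variables draw from only 5 values {1, 4, 5, 6, 8}, so each is used; only lane 5 can be 8, hence lane 5 = 8.
lane 6 and lane 8 between them cover only {1, 5} — a naked pair. Remove those values from lane 2.
No further eliminations apply; lane 4 can still be any of 4, 6.

4, 6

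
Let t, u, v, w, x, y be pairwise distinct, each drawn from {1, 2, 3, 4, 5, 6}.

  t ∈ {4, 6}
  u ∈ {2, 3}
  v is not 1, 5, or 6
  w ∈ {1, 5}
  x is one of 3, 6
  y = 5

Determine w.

y's domain is down to {5}, so y = 5. Remove 5 from w.
So w = 1.

1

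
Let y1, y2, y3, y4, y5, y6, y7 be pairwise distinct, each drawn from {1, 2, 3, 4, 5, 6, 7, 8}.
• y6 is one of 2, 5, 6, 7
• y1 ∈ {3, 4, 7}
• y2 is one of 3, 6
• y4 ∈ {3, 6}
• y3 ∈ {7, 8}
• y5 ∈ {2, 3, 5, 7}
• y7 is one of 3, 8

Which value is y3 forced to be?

7

The 7 variables draw from only 7 values {2, 3, 4, 5, 6, 7, 8}, so each is used; only y1 can be 4, hence y1 = 4.
The 2 variables y2 and y4 are confined to {3, 6}, which locks those values in; drop them from y5, y6, y7.
y7 must be 8 (only option left). So y3 can't be 8.
So y3 = 7.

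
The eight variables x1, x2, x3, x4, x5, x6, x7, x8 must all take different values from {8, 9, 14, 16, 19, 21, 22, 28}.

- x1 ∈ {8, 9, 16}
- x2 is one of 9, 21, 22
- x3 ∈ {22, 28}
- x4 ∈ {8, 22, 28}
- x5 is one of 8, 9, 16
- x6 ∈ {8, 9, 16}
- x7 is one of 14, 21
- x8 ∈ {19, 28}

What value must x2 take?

The 8 variables together cover exactly {8, 9, 14, 16, 19, 21, 22, 28} — 8 values for 8 variables — and 14 appears only in x7's list, so x7 = 14.
Among the 7 still-open variables, 19 fits only x8 (and all 7 values in {8, 9, 16, 19, 21, 22, 28} must be used), so x8 = 19.
The 6 still-open variables together cover exactly {8, 9, 16, 21, 22, 28} — 6 values for 6 variables — and 21 appears only in x2's list, so x2 = 21.

21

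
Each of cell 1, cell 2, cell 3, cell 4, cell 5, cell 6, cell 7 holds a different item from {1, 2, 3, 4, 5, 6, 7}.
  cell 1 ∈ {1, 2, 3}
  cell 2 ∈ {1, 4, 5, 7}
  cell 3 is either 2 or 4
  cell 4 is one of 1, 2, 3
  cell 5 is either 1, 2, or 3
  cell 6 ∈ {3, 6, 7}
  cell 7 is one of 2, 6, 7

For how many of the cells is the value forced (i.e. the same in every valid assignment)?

2

Among the 7 variables, 5 fits only cell 2 (and all 7 values in {1, 2, 3, 4, 5, 6, 7} must be used), so cell 2 = 5.
Among the 6 still-open variables, 4 fits only cell 3 (and all 6 values in {1, 2, 3, 4, 6, 7} must be used), so cell 3 = 4.
cell 1, cell 4, cell 5 share exactly the 3 values {1, 2, 3}; by pigeonhole those values go to them, so strike 1, 2, 3 from cell 6, cell 7.
Determined: cell 2=5, cell 3=4. The other cells each still have more than one consistent value. That makes 2.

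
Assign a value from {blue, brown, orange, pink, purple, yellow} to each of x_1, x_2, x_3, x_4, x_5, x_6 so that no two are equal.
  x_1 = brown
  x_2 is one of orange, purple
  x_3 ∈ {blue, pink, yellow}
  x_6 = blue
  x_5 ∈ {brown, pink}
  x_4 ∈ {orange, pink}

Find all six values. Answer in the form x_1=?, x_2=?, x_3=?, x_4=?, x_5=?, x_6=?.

x_1 must be brown (only option left). Strike brown from x_5.
x_5 has just one choice, so x_5 = pink. So x_3, x_4 can't be pink.
x_6 must be blue (only option left). Strike blue from x_3.
x_3's domain is down to {yellow}, so x_3 = yellow.
x_4 has just one choice, so x_4 = orange. Eliminate orange elsewhere: x_2.
x_2 must be purple (only option left).

x_1=brown, x_2=purple, x_3=yellow, x_4=orange, x_5=pink, x_6=blue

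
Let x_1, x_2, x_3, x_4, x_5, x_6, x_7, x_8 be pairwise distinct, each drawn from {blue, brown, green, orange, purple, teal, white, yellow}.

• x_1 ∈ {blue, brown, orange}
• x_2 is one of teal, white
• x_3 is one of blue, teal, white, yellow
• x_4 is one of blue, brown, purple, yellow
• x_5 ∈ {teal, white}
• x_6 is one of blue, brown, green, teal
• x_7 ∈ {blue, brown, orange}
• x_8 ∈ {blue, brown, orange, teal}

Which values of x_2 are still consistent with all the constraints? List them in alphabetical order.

The 8 variables draw from only 8 values {blue, brown, green, orange, purple, teal, white, yellow}, so each is used; only x_6 can be green, hence x_6 = green.
The 7 still-open variables together cover exactly {blue, brown, orange, purple, teal, white, yellow} — 7 values for 7 variables — and purple appears only in x_4's list, so x_4 = purple.
Among the 6 still-open variables, yellow fits only x_3 (and all 6 values in {blue, brown, orange, teal, white, yellow} must be used), so x_3 = yellow.
The 2 variables x_2 and x_5 are confined to {teal, white}, which locks those values in; drop them from x_8.
No further eliminations apply; x_2 can still be any of teal, white.

teal, white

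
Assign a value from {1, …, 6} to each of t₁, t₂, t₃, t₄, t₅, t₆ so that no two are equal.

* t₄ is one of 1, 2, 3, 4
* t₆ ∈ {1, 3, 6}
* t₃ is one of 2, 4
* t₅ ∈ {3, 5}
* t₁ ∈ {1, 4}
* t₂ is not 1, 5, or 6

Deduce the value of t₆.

The 6 variables draw from only 6 values {1, 2, 3, 4, 5, 6}, so each is used; only t₅ can be 5, hence t₅ = 5.
The 5 still-open variables together cover exactly {1, 2, 3, 4, 6} — 5 values for 5 variables — and 6 appears only in t₆'s list, so t₆ = 6.

6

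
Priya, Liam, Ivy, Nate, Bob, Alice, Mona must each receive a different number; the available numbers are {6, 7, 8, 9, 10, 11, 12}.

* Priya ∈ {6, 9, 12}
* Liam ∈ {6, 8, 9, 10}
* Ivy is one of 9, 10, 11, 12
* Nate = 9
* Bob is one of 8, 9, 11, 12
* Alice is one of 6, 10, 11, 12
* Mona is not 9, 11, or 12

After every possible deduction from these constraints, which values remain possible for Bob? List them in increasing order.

Nate's domain is down to {9}, so Nate = 9. Strike 9 from Priya, Liam, Ivy, Bob.
Among the 6 still-open variables, 7 fits only Mona (and all 6 values in {6, 7, 8, 10, 11, 12} must be used), so Mona = 7.
No further eliminations apply; Bob can still be any of 8, 11, 12.

8, 11, 12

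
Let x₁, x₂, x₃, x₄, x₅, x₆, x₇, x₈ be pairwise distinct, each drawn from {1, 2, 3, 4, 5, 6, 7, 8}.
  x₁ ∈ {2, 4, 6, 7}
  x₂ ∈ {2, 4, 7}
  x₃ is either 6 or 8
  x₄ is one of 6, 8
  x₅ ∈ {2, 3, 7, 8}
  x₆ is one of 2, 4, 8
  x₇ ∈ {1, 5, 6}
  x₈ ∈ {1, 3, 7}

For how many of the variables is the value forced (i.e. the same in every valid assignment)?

3

The 8 variables draw from only 8 values {1, 2, 3, 4, 5, 6, 7, 8}, so each is used; only x₇ can be 5, hence x₇ = 5.
The 7 still-open variables together cover exactly {1, 2, 3, 4, 6, 7, 8} — 7 values for 7 variables — and 1 appears only in x₈'s list, so x₈ = 1.
Among the 6 still-open variables, 3 fits only x₅ (and all 6 values in {2, 3, 4, 6, 7, 8} must be used), so x₅ = 3.
x₃ and x₄ share exactly the 2 values {6, 8}; by pigeonhole those values go to them, so strike 6, 8 from x₁, x₆.
Determined: x₅=3, x₇=5, x₈=1. The other variables each still have more than one consistent value. That makes 3.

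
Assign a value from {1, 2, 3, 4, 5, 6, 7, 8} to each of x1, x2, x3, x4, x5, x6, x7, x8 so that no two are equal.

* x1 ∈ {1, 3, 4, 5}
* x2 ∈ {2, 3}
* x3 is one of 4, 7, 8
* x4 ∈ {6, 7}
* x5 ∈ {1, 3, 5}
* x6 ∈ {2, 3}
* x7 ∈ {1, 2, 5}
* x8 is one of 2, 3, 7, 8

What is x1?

The 8 variables draw from only 8 values {1, 2, 3, 4, 5, 6, 7, 8}, so each is used; only x4 can be 6, hence x4 = 6.
x2 and x6 share exactly the 2 values {2, 3}; by pigeonhole those values go to them, so strike 2, 3 from x1, x5, x7, x8.
The 2 variables x5 and x7 are confined to {1, 5}, which locks those values in; drop them from x1.
So x1 = 4.

4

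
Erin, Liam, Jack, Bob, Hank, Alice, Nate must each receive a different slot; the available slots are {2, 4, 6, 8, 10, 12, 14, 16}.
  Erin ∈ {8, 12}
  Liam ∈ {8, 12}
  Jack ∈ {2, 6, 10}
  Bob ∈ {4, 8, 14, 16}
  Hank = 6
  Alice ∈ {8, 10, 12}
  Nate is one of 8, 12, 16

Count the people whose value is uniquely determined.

Hank's domain is down to {6}, so Hank = 6. So Jack can't be 6.
Erin and Liam share exactly the 2 values {8, 12}; by pigeonhole those values go to them, so strike 8, 12 from Bob, Alice, Nate.
That leaves Alice = 10. Strike 10 from Jack.
Nate's domain is down to {16}, so Nate = 16. Remove 16 from Bob.
That leaves Jack = 2.
Determined: Jack=2, Hank=6, Alice=10, Nate=16. The other people each still have more than one consistent value. That makes 4.

4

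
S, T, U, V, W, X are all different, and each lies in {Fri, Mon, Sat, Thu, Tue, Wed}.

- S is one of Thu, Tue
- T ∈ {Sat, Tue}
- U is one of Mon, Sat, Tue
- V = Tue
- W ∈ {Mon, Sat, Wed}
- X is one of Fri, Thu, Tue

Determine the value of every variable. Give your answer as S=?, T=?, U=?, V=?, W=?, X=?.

S=Thu, T=Sat, U=Mon, V=Tue, W=Wed, X=Fri

V has just one choice, so V = Tue. Remove Tue from S, T, U, X.
S's domain is down to {Thu}, so S = Thu. Strike Thu from X.
T must be Sat (only option left). Eliminate Sat elsewhere: U, W.
U has just one choice, so U = Mon. Strike Mon from W.
W has just one choice, so W = Wed.
X has just one choice, so X = Fri.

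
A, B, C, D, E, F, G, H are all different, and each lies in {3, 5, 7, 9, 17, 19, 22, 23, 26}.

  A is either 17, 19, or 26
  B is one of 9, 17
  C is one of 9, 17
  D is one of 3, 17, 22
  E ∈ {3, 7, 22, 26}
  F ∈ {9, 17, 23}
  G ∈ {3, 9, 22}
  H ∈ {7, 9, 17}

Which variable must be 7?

H

The 8 variables together cover exactly {3, 7, 9, 17, 19, 22, 23, 26} — 8 values for 8 variables — and 19 appears only in A's list, so A = 19.
The 7 still-open variables draw from only 7 values {3, 7, 9, 17, 22, 23, 26}, so each is used; only F can be 23, hence F = 23.
The 6 still-open variables draw from only 6 values {3, 7, 9, 17, 22, 26}, so each is used; only E can be 26, hence E = 26.
Among the 5 still-open variables, 7 fits only H (and all 5 values in {3, 7, 9, 17, 22} must be used), so H = 7.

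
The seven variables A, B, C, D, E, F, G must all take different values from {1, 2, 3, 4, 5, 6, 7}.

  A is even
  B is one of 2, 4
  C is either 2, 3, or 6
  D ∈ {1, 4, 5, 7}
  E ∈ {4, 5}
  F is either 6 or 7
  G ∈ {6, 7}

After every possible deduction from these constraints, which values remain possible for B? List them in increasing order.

The 7 variables draw from only 7 values {1, 2, 3, 4, 5, 6, 7}, so each is used; only D can be 1, hence D = 1.
The 6 still-open variables together cover exactly {2, 3, 4, 5, 6, 7} — 6 values for 6 variables — and 3 appears only in C's list, so C = 3.
Among the 5 still-open variables, 5 fits only E (and all 5 values in {2, 4, 5, 6, 7} must be used), so E = 5.
F and G between them cover only {6, 7} — a naked pair. Remove those values from A.
No further eliminations apply; B can still be any of 2, 4.

2, 4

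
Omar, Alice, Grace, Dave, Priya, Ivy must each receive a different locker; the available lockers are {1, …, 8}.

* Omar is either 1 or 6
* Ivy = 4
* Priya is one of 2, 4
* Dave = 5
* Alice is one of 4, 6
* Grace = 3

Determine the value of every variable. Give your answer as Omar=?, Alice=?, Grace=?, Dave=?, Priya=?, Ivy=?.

Grace's domain is down to {3}, so Grace = 3.
Dave has just one choice, so Dave = 5.
Ivy must be 4 (only option left). Strike 4 from Alice, Priya.
Alice has just one choice, so Alice = 6. Eliminate 6 elsewhere: Omar.
Priya must be 2 (only option left).
That leaves Omar = 1.

Omar=1, Alice=6, Grace=3, Dave=5, Priya=2, Ivy=4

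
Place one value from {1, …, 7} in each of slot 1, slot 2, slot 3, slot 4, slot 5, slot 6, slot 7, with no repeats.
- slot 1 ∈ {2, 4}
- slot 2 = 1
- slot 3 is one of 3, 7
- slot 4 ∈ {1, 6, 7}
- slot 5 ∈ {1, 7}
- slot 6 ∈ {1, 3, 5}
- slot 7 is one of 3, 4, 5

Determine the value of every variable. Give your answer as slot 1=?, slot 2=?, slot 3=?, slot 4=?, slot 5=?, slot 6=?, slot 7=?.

slot 1=2, slot 2=1, slot 3=3, slot 4=6, slot 5=7, slot 6=5, slot 7=4

slot 2 has just one choice, so slot 2 = 1. Remove 1 from slot 4, slot 5, slot 6.
slot 5's domain is down to {7}, so slot 5 = 7. Eliminate 7 elsewhere: slot 3, slot 4.
slot 3's domain is down to {3}, so slot 3 = 3. Strike 3 from slot 6, slot 7.
slot 4's domain is down to {6}, so slot 4 = 6.
slot 6's domain is down to {5}, so slot 6 = 5. Remove 5 from slot 7.
slot 7 has just one choice, so slot 7 = 4. So slot 1 can't be 4.
slot 1 must be 2 (only option left).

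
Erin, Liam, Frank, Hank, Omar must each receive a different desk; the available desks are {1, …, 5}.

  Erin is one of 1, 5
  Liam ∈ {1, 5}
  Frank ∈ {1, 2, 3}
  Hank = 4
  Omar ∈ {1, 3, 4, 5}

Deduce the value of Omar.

Hank must be 4 (only option left). Eliminate 4 elsewhere: Omar.
The 4 still-open variables together cover exactly {1, 2, 3, 5} — 4 values for 4 variables — and 2 appears only in Frank's list, so Frank = 2.
The 3 still-open variables draw from only 3 values {1, 3, 5}, so each is used; only Omar can be 3, hence Omar = 3.

3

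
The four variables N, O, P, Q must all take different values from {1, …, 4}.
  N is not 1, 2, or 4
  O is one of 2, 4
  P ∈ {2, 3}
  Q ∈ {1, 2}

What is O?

4

N has just one choice, so N = 3. Strike 3 from P.
P has just one choice, so P = 2. Remove 2 from O, Q.
So O = 4.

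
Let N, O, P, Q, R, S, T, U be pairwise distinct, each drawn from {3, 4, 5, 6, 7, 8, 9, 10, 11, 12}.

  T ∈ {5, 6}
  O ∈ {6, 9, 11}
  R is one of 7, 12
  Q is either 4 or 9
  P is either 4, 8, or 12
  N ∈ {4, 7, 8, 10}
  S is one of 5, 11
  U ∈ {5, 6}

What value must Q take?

T and U between them cover only {5, 6} — a naked pair. Remove those values from O, S.
S has just one choice, so S = 11. Remove 11 from O.
O must be 9 (only option left). Strike 9 from Q.
So Q = 4.

4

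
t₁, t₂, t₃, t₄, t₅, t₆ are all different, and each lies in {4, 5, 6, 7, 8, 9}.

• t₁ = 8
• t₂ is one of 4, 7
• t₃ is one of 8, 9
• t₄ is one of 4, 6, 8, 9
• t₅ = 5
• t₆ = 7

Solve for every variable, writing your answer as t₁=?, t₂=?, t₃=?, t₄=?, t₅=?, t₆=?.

t₁ has just one choice, so t₁ = 8. So t₃, t₄ can't be 8.
t₃'s domain is down to {9}, so t₃ = 9. So t₄ can't be 9.
t₅'s domain is down to {5}, so t₅ = 5.
t₆'s domain is down to {7}, so t₆ = 7. So t₂ can't be 7.
That leaves t₂ = 4. Strike 4 from t₄.
That leaves t₄ = 6.

t₁=8, t₂=4, t₃=9, t₄=6, t₅=5, t₆=7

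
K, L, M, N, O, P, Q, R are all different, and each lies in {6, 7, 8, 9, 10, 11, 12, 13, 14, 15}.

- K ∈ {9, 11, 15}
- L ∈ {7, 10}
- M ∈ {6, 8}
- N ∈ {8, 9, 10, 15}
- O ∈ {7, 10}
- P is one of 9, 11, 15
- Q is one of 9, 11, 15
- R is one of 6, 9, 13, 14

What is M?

The 2 variables L and O are confined to {7, 10}, which locks those values in; drop them from N.
K, P, Q between them cover only {9, 11, 15} — a naked triple. Remove those values from N, R.
That leaves N = 8. Eliminate 8 elsewhere: M.
So M = 6.

6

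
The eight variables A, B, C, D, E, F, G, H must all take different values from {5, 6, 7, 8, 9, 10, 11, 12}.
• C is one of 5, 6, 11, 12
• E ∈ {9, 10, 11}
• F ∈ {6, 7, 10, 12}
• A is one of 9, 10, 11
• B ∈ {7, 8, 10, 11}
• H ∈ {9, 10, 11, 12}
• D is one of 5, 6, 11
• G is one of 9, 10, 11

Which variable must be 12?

The 8 variables together cover exactly {5, 6, 7, 8, 9, 10, 11, 12} — 8 values for 8 variables — and 8 appears only in B's list, so B = 8.
The 7 still-open variables together cover exactly {5, 6, 7, 9, 10, 11, 12} — 7 values for 7 variables — and 7 appears only in F's list, so F = 7.
A, E, G share exactly the 3 values {9, 10, 11}; by pigeonhole those values go to them, so strike 9, 10, 11 from C, D, H.
So 12 goes to H.

H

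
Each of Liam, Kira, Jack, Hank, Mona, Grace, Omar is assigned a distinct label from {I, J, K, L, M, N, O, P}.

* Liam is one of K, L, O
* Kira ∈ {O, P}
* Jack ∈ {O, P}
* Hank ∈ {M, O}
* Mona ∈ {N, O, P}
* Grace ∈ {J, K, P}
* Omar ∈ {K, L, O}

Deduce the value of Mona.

Among the 7 variables, J fits only Grace (and all 7 values in {J, K, L, M, N, O, P} must be used), so Grace = J.
Among the 6 still-open variables, M fits only Hank (and all 6 values in {K, L, M, N, O, P} must be used), so Hank = M.
The 5 still-open variables together cover exactly {K, L, N, O, P} — 5 values for 5 variables — and N appears only in Mona's list, so Mona = N.

N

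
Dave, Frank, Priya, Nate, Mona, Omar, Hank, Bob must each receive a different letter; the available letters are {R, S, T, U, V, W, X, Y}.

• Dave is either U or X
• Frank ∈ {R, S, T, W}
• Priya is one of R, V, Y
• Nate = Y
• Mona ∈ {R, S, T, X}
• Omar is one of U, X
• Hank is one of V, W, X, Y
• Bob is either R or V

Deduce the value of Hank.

W

Nate's domain is down to {Y}, so Nate = Y. Eliminate Y elsewhere: Priya, Hank.
Dave and Omar between them cover only {U, X} — a naked pair. Remove those values from Mona, Hank.
Priya and Bob between them cover only {R, V} — a naked pair. Remove those values from Frank, Mona, Hank.
So Hank = W.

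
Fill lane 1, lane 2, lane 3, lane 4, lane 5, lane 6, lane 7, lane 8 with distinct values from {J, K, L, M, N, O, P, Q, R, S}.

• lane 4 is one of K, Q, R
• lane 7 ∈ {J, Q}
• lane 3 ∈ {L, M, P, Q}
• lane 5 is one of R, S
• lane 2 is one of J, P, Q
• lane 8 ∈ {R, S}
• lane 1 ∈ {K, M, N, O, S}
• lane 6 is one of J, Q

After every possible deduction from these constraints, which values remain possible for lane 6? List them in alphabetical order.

J, Q

The 2 variables lane 5 and lane 8 are confined to {R, S}, which locks those values in; drop them from lane 1, lane 4.
The 2 variables lane 6 and lane 7 are confined to {J, Q}, which locks those values in; drop them from lane 2, lane 3, lane 4.
lane 2's domain is down to {P}, so lane 2 = P. Remove P from lane 3.
lane 4 has just one choice, so lane 4 = K. Remove K from lane 1.
No further eliminations apply; lane 6 can still be any of J, Q.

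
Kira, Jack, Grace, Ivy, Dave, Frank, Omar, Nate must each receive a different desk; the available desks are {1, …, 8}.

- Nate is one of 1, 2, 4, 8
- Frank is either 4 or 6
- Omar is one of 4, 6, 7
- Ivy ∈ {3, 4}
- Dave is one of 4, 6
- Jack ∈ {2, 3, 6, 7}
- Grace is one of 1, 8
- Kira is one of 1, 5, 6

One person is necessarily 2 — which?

Jack

The 8 variables draw from only 8 values {1, 2, 3, 4, 5, 6, 7, 8}, so each is used; only Kira can be 5, hence Kira = 5.
Dave and Frank between them cover only {4, 6} — a naked pair. Remove those values from Jack, Ivy, Omar, Nate.
Ivy must be 3 (only option left). So Jack can't be 3.
Omar has just one choice, so Omar = 7. So Jack can't be 7.
So 2 goes to Jack.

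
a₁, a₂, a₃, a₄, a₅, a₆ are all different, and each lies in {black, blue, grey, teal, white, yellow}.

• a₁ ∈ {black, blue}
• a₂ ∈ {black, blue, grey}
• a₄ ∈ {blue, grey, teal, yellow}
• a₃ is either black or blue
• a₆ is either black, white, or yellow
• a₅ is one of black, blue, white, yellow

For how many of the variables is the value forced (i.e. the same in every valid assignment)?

The 6 variables draw from only 6 values {black, blue, grey, teal, white, yellow}, so each is used; only a₄ can be teal, hence a₄ = teal.
The 5 still-open variables draw from only 5 values {black, blue, grey, white, yellow}, so each is used; only a₂ can be grey, hence a₂ = grey.
a₁ and a₃ share exactly the 2 values {black, blue}; by pigeonhole those values go to them, so strike black, blue from a₅, a₆.
Determined: a₂=grey, a₄=teal. The other variables each still have more than one consistent value. That makes 2.

2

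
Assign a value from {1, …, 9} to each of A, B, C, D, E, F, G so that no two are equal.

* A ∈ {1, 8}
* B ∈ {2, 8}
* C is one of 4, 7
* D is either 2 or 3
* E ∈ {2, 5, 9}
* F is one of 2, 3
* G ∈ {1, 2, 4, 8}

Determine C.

7

D and F between them cover only {2, 3} — a naked pair. Remove those values from B, E, G.
B must be 8 (only option left). Eliminate 8 elsewhere: A, G.
A's domain is down to {1}, so A = 1. Remove 1 from G.
G must be 4 (only option left). So C can't be 4.
So C = 7.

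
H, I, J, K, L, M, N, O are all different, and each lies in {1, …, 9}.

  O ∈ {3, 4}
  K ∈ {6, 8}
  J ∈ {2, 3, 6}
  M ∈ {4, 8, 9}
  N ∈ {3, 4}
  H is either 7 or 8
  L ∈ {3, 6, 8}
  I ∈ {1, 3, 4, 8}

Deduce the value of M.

9

The 8 variables together cover exactly {1, 2, 3, 4, 6, 7, 8, 9} — 8 values for 8 variables — and 1 appears only in I's list, so I = 1.
The 7 still-open variables draw from only 7 values {2, 3, 4, 6, 7, 8, 9}, so each is used; only J can be 2, hence J = 2.
Among the 6 still-open variables, 7 fits only H (and all 6 values in {3, 4, 6, 7, 8, 9} must be used), so H = 7.
The 5 still-open variables draw from only 5 values {3, 4, 6, 8, 9}, so each is used; only M can be 9, hence M = 9.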